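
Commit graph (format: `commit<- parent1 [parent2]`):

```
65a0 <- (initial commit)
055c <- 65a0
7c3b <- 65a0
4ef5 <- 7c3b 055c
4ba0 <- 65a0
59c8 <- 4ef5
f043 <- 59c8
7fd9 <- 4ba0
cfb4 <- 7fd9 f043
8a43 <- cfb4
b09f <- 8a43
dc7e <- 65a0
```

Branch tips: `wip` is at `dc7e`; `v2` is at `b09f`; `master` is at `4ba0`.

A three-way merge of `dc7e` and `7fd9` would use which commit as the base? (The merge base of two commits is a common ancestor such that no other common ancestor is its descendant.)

65a0

Ancestors of dc7e: {65a0, dc7e}.
Ancestors of 7fd9: {4ba0, 65a0, 7fd9}.
Common ancestors: {65a0}.
The only common ancestor is 65a0, so it is the merge base.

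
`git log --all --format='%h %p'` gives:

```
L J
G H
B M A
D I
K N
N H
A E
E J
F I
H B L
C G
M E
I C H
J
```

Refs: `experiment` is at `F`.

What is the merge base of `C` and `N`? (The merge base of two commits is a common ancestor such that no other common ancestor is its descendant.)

H

Ancestors of C: {A, B, C, E, G, H, J, L, M}.
Ancestors of N: {A, B, E, H, J, L, M, N}.
Common ancestors: {A, B, E, H, J, L, M}.
Among these, H is not an ancestor of any other common ancestor — it is the merge base.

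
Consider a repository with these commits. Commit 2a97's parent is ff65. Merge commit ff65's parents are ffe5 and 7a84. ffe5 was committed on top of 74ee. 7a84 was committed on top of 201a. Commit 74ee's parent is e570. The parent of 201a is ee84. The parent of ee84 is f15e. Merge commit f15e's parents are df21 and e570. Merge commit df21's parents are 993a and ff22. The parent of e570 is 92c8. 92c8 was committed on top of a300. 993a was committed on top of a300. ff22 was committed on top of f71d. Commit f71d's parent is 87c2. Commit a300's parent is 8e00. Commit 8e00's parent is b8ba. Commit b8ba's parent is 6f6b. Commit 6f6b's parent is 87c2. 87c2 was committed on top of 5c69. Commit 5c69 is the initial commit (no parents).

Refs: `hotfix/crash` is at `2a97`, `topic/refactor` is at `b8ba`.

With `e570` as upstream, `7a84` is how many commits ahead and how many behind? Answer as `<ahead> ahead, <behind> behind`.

Reachable from 7a84: {201a, 5c69, 6f6b, 7a84, 87c2, 8e00, 92c8, 993a, a300, b8ba, df21, e570, ee84, f15e, f71d, ff22}.
Reachable from e570: {5c69, 6f6b, 87c2, 8e00, 92c8, a300, b8ba, e570}.
Only in 7a84's history (ahead): {201a, 7a84, 993a, df21, ee84, f15e, f71d, ff22} — 8.
Only in e570's history (behind): {} — 0.

8 ahead, 0 behind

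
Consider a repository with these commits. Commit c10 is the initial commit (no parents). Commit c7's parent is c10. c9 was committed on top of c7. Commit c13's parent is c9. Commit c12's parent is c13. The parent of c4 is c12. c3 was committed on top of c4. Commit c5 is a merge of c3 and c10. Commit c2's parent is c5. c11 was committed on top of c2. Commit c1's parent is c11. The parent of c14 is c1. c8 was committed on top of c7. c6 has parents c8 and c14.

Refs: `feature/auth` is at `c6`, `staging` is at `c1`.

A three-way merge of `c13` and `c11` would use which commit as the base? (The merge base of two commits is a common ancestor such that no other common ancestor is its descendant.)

Ancestors of c13: {c10, c13, c7, c9}.
Ancestors of c11: {c10, c11, c12, c13, c2, c3, c4, c5, c7, c9}.
Common ancestors: {c10, c13, c7, c9}.
Among these, c13 is not an ancestor of any other common ancestor — it is the merge base.

c13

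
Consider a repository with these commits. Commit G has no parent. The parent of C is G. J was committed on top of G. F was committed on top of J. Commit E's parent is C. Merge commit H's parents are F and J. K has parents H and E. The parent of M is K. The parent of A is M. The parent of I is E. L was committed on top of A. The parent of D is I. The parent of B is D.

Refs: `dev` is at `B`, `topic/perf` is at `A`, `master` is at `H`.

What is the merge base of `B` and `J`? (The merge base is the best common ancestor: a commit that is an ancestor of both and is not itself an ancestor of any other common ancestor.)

Ancestors of B: {B, C, D, E, G, I}.
Ancestors of J: {G, J}.
Common ancestors: {G}.
The only common ancestor is G, so it is the merge base.

G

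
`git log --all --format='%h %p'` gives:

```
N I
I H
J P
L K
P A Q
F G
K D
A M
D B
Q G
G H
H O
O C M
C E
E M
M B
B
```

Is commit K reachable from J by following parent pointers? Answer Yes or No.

Ancestors of J: {A, B, C, E, G, H, J, M, O, P, Q}.
K is not in that set, so it is not an ancestor of J.

No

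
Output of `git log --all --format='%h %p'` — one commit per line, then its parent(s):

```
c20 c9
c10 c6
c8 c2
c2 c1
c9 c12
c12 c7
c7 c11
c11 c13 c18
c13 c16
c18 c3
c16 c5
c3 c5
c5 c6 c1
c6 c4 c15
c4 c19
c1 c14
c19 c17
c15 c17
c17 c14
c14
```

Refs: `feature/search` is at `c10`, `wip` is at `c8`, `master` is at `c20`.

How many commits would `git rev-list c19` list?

3

Walking parent pointers from c19: reachable set = {c14, c17, c19}.
That is 3 commits.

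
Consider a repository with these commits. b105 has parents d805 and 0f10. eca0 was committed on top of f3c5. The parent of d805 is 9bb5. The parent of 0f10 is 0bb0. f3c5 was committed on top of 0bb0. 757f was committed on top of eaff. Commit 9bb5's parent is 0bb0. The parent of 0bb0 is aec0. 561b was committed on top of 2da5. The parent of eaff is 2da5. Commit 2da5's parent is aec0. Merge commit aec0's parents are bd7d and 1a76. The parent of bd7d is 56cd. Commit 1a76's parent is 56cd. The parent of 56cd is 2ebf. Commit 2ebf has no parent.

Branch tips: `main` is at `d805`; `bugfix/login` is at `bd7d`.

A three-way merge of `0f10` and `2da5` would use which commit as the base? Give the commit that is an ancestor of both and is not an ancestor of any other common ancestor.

aec0

Ancestors of 0f10: {0bb0, 0f10, 1a76, 2ebf, 56cd, aec0, bd7d}.
Ancestors of 2da5: {1a76, 2da5, 2ebf, 56cd, aec0, bd7d}.
Common ancestors: {1a76, 2ebf, 56cd, aec0, bd7d}.
Among these, aec0 is not an ancestor of any other common ancestor — it is the merge base.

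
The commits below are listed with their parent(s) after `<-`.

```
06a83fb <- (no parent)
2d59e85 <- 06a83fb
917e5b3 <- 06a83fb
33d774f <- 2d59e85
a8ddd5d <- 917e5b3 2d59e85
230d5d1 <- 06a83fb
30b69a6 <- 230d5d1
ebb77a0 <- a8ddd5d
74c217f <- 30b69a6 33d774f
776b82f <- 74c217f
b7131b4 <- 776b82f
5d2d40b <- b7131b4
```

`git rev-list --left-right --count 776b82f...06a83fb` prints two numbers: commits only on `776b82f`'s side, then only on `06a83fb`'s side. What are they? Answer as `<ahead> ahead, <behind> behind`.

Reachable from 776b82f: {06a83fb, 230d5d1, 2d59e85, 30b69a6, 33d774f, 74c217f, 776b82f}.
Reachable from 06a83fb: {06a83fb}.
Only in 776b82f's history (ahead): {230d5d1, 2d59e85, 30b69a6, 33d774f, 74c217f, 776b82f} — 6.
Only in 06a83fb's history (behind): {} — 0.

6 ahead, 0 behind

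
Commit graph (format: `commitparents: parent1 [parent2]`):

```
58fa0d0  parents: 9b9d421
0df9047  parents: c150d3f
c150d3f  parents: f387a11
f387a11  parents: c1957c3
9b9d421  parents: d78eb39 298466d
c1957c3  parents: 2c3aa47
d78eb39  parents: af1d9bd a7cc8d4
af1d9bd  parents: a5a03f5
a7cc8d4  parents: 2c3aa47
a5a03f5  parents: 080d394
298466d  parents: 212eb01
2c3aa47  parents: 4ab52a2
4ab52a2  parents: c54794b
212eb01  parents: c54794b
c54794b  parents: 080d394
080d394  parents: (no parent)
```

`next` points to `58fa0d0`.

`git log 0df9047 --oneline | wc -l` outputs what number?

Walking parent pointers from 0df9047: reachable set = {080d394, 0df9047, 2c3aa47, 4ab52a2, c150d3f, c1957c3, c54794b, f387a11}.
That is 8 commits.

8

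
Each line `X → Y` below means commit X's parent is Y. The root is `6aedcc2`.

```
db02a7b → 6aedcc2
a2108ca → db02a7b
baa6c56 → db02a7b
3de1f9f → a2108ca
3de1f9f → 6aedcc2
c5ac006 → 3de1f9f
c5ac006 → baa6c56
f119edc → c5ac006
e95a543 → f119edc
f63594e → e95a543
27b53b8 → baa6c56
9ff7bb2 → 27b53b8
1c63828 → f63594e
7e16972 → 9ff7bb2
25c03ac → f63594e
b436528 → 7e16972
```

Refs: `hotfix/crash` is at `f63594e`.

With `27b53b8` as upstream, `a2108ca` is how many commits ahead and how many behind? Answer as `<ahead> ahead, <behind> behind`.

Reachable from a2108ca: {6aedcc2, a2108ca, db02a7b}.
Reachable from 27b53b8: {27b53b8, 6aedcc2, baa6c56, db02a7b}.
Only in a2108ca's history (ahead): {a2108ca} — 1.
Only in 27b53b8's history (behind): {27b53b8, baa6c56} — 2.

1 ahead, 2 behind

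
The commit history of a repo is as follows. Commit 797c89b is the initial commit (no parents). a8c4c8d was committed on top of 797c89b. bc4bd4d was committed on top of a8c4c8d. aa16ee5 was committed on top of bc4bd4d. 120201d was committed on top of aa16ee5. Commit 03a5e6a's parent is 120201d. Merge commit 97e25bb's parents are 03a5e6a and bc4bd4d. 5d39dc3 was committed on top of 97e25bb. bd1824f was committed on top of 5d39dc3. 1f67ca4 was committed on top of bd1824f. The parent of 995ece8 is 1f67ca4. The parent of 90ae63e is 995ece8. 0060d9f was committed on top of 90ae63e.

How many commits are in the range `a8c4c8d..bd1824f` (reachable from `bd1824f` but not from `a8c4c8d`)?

7

Reachable from bd1824f: {03a5e6a, 120201d, 5d39dc3, 797c89b, 97e25bb, a8c4c8d, aa16ee5, bc4bd4d, bd1824f}.
Reachable from a8c4c8d: {797c89b, a8c4c8d}.
In bd1824f's history but not a8c4c8d's: {03a5e6a, 120201d, 5d39dc3, 97e25bb, aa16ee5, bc4bd4d, bd1824f} — 7 commits.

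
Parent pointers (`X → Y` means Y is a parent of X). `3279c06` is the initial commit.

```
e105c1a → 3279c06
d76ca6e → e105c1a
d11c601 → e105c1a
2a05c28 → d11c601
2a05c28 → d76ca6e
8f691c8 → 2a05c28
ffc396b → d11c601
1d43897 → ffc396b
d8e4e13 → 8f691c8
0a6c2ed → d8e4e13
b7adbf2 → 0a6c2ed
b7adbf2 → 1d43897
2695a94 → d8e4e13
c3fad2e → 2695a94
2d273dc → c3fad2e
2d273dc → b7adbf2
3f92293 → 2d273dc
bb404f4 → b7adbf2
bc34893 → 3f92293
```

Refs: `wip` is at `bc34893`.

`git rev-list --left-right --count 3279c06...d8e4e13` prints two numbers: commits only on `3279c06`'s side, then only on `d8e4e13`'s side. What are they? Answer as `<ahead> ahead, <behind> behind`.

Reachable from 3279c06: {3279c06}.
Reachable from d8e4e13: {2a05c28, 3279c06, 8f691c8, d11c601, d76ca6e, d8e4e13, e105c1a}.
Only in 3279c06's history (ahead): {} — 0.
Only in d8e4e13's history (behind): {2a05c28, 8f691c8, d11c601, d76ca6e, d8e4e13, e105c1a} — 6.

0 ahead, 6 behind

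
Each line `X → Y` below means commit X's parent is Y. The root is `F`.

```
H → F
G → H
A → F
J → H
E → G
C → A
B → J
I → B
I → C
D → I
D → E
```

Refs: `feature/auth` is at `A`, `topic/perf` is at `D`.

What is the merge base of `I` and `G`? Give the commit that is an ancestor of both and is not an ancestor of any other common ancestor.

H

Ancestors of I: {A, B, C, F, H, I, J}.
Ancestors of G: {F, G, H}.
Common ancestors: {F, H}.
Among these, H is not an ancestor of any other common ancestor — it is the merge base.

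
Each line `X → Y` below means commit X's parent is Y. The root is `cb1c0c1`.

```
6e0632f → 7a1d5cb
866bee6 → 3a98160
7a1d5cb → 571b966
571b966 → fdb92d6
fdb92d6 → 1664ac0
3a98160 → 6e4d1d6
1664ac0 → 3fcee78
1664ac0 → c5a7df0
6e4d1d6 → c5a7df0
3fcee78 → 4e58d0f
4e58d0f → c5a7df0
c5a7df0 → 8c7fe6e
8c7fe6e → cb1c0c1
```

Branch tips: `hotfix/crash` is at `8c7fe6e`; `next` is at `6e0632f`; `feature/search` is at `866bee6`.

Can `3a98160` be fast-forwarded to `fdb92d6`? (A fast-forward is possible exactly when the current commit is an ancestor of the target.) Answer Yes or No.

A fast-forward from 3a98160 to fdb92d6 is possible iff 3a98160 is an ancestor of fdb92d6.
Ancestors of fdb92d6: {1664ac0, 3fcee78, 4e58d0f, 8c7fe6e, c5a7df0, cb1c0c1, fdb92d6}.
3a98160 is not among them, so fast-forward is not possible.

No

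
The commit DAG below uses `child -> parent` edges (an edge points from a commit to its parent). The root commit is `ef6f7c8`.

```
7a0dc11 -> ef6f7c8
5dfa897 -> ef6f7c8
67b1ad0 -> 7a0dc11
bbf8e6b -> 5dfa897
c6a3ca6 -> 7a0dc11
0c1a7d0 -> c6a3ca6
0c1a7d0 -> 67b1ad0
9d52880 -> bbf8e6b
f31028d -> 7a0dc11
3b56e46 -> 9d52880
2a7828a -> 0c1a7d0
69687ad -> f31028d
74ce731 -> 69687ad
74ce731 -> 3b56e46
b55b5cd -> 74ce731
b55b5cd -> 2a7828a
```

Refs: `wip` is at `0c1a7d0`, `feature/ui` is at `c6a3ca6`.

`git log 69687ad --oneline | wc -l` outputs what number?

Walking parent pointers from 69687ad: reachable set = {69687ad, 7a0dc11, ef6f7c8, f31028d}.
That is 4 commits.

4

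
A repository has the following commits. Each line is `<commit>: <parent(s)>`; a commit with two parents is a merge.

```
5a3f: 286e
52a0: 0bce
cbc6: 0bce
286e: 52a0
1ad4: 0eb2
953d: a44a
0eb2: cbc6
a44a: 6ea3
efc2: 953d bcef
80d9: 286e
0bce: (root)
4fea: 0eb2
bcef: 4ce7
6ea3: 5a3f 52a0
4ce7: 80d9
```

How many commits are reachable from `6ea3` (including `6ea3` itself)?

Walking parent pointers from 6ea3: reachable set = {0bce, 286e, 52a0, 5a3f, 6ea3}.
That is 5 commits.

5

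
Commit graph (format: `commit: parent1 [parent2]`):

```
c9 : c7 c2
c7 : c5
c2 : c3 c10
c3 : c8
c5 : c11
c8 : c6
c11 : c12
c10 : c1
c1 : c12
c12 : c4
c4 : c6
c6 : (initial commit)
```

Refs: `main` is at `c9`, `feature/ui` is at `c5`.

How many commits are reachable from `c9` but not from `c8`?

Reachable from c9: {c1, c10, c11, c12, c2, c3, c4, c5, c6, c7, c8, c9}.
Reachable from c8: {c6, c8}.
In c9's history but not c8's: {c1, c10, c11, c12, c2, c3, c4, c5, c7, c9} — 10 commits.

10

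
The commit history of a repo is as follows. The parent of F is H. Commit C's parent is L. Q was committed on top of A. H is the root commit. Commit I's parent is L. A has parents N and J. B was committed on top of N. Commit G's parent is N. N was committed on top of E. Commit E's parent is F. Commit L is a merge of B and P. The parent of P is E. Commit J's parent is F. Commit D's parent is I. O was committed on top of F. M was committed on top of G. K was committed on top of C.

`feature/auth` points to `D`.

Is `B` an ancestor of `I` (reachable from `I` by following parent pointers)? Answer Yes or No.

Yes

Ancestors of I (commits reachable by following parents): {B, E, F, H, I, L, N, P}.
B is in that set, so it is an ancestor of I.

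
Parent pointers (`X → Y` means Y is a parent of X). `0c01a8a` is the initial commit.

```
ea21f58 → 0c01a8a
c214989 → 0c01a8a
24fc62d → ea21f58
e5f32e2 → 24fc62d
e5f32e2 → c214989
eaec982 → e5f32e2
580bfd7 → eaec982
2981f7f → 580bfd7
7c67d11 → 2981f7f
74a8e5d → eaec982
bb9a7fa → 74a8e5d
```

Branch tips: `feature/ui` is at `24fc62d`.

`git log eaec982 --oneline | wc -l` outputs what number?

6

Walking parent pointers from eaec982: reachable set = {0c01a8a, 24fc62d, c214989, e5f32e2, ea21f58, eaec982}.
That is 6 commits.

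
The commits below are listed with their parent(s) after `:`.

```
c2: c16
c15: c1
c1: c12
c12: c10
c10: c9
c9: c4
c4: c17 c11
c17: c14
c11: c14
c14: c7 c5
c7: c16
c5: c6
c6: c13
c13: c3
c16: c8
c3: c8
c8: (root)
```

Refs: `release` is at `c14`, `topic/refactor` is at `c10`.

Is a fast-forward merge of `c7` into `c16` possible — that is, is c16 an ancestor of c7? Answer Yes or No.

A fast-forward from c16 to c7 is possible iff c16 is an ancestor of c7.
Ancestors of c7: {c16, c7, c8}.
c16 is among them, so fast-forward is possible.

Yes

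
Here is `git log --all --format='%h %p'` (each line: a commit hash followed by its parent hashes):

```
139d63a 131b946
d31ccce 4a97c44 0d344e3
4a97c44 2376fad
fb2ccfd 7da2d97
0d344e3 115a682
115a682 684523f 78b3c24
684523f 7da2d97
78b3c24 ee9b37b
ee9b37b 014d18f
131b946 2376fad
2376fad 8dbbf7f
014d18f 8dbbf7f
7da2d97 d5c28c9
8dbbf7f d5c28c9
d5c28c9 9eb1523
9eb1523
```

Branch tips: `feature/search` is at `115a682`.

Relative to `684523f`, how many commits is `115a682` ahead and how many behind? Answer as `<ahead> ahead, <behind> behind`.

Reachable from 115a682: {014d18f, 115a682, 684523f, 78b3c24, 7da2d97, 8dbbf7f, 9eb1523, d5c28c9, ee9b37b}.
Reachable from 684523f: {684523f, 7da2d97, 9eb1523, d5c28c9}.
Only in 115a682's history (ahead): {014d18f, 115a682, 78b3c24, 8dbbf7f, ee9b37b} — 5.
Only in 684523f's history (behind): {} — 0.

5 ahead, 0 behind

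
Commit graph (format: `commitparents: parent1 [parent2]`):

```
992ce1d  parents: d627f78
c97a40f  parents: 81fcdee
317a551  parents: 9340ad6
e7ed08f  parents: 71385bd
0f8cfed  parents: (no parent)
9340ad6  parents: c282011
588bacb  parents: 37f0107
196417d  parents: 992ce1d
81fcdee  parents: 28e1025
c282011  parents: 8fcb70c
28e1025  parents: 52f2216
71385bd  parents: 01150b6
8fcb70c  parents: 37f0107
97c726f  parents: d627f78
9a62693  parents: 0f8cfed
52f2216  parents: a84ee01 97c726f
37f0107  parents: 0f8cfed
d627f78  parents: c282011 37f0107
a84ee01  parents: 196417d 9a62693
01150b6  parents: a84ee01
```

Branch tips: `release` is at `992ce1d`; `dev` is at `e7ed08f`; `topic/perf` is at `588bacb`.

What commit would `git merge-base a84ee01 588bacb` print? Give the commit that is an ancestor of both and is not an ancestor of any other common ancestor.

Ancestors of a84ee01: {0f8cfed, 196417d, 37f0107, 8fcb70c, 992ce1d, 9a62693, a84ee01, c282011, d627f78}.
Ancestors of 588bacb: {0f8cfed, 37f0107, 588bacb}.
Common ancestors: {0f8cfed, 37f0107}.
Among these, 37f0107 is not an ancestor of any other common ancestor — it is the merge base.

37f0107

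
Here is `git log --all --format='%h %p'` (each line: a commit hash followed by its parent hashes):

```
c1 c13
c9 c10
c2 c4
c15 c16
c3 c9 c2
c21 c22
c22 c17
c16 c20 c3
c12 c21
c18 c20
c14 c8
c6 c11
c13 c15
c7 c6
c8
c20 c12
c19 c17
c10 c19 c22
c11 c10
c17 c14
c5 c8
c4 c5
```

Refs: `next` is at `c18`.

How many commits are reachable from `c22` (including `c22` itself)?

4

Walking parent pointers from c22: reachable set = {c14, c17, c22, c8}.
That is 4 commits.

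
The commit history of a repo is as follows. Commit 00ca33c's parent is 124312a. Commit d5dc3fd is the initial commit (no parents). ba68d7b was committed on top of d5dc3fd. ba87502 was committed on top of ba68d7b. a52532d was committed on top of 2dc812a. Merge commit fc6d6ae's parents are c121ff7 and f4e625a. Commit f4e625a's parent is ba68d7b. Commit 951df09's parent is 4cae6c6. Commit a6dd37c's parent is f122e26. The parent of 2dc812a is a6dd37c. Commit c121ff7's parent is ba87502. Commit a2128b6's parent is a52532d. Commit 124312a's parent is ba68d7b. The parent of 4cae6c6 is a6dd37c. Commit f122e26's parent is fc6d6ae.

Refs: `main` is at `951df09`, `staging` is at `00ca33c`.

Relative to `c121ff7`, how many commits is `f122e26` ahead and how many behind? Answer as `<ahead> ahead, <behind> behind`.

Reachable from f122e26: {ba68d7b, ba87502, c121ff7, d5dc3fd, f122e26, f4e625a, fc6d6ae}.
Reachable from c121ff7: {ba68d7b, ba87502, c121ff7, d5dc3fd}.
Only in f122e26's history (ahead): {f122e26, f4e625a, fc6d6ae} — 3.
Only in c121ff7's history (behind): {} — 0.

3 ahead, 0 behind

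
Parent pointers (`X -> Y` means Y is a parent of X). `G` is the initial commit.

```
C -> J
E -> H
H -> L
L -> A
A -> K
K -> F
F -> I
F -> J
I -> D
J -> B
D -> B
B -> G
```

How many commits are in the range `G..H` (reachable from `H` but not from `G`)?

Reachable from H: {A, B, D, F, G, H, I, J, K, L}.
Reachable from G: {G}.
In H's history but not G's: {A, B, D, F, H, I, J, K, L} — 9 commits.

9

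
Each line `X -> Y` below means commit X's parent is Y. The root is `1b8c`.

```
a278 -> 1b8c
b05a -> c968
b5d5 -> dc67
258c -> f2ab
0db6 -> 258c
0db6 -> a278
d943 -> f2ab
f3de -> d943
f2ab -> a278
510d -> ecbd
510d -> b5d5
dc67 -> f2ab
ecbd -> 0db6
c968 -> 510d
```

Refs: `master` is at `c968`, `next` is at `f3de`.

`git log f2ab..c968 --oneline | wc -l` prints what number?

7

Reachable from c968: {0db6, 1b8c, 258c, 510d, a278, b5d5, c968, dc67, ecbd, f2ab}.
Reachable from f2ab: {1b8c, a278, f2ab}.
In c968's history but not f2ab's: {0db6, 258c, 510d, b5d5, c968, dc67, ecbd} — 7 commits.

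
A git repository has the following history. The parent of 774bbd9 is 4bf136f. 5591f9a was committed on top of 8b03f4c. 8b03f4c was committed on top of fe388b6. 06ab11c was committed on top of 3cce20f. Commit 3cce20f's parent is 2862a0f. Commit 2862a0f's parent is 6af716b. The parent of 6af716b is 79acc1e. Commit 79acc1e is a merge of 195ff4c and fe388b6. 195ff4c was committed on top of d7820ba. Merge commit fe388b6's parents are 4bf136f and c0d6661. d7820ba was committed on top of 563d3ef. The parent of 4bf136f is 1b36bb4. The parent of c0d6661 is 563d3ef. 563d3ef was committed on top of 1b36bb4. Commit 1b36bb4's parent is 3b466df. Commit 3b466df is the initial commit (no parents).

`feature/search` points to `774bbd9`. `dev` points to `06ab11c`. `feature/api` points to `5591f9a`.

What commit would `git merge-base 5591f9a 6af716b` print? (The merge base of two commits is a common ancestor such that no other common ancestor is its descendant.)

fe388b6

Ancestors of 5591f9a: {1b36bb4, 3b466df, 4bf136f, 5591f9a, 563d3ef, 8b03f4c, c0d6661, fe388b6}.
Ancestors of 6af716b: {195ff4c, 1b36bb4, 3b466df, 4bf136f, 563d3ef, 6af716b, 79acc1e, c0d6661, d7820ba, fe388b6}.
Common ancestors: {1b36bb4, 3b466df, 4bf136f, 563d3ef, c0d6661, fe388b6}.
Among these, fe388b6 is not an ancestor of any other common ancestor — it is the merge base.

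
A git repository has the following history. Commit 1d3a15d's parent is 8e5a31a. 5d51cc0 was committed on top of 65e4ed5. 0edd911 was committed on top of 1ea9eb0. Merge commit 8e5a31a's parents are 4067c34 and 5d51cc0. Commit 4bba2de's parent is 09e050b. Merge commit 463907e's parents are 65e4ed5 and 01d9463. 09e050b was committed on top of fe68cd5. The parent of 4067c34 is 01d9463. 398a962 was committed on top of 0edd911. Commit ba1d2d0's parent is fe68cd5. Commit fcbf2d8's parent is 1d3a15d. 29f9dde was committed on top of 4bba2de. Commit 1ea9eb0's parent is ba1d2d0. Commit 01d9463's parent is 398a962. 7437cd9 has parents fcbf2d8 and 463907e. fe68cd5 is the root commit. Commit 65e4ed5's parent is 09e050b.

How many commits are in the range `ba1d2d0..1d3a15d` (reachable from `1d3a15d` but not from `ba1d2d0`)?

10

Reachable from 1d3a15d: {01d9463, 09e050b, 0edd911, 1d3a15d, 1ea9eb0, 398a962, 4067c34, 5d51cc0, 65e4ed5, 8e5a31a, ba1d2d0, fe68cd5}.
Reachable from ba1d2d0: {ba1d2d0, fe68cd5}.
In 1d3a15d's history but not ba1d2d0's: {01d9463, 09e050b, 0edd911, 1d3a15d, 1ea9eb0, 398a962, 4067c34, 5d51cc0, 65e4ed5, 8e5a31a} — 10 commits.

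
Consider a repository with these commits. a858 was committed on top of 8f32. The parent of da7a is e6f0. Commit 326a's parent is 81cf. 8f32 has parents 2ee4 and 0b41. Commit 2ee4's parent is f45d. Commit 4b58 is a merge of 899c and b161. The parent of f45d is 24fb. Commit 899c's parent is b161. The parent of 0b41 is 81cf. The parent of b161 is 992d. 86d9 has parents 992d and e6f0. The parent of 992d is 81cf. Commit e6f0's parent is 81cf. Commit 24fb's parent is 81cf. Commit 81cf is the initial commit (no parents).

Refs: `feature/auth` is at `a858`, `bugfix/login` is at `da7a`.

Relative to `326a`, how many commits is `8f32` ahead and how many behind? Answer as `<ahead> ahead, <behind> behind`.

5 ahead, 1 behind

Reachable from 8f32: {0b41, 24fb, 2ee4, 81cf, 8f32, f45d}.
Reachable from 326a: {326a, 81cf}.
Only in 8f32's history (ahead): {0b41, 24fb, 2ee4, 8f32, f45d} — 5.
Only in 326a's history (behind): {326a} — 1.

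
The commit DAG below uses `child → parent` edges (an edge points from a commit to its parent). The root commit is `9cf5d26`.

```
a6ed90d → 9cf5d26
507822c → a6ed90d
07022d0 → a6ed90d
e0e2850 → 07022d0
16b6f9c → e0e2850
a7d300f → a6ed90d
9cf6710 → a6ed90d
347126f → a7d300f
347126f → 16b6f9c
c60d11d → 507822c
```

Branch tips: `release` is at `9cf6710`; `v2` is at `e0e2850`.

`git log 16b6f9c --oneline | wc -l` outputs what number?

Walking parent pointers from 16b6f9c: reachable set = {07022d0, 16b6f9c, 9cf5d26, a6ed90d, e0e2850}.
That is 5 commits.

5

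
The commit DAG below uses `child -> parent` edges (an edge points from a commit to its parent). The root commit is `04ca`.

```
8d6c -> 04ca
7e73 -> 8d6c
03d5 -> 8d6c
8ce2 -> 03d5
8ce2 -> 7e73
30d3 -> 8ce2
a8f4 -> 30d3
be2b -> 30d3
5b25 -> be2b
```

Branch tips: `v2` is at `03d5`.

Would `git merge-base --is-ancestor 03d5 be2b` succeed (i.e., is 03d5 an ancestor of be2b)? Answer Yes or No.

Ancestors of be2b (commits reachable by following parents): {03d5, 04ca, 30d3, 7e73, 8ce2, 8d6c, be2b}.
03d5 is in that set, so it is an ancestor of be2b.

Yes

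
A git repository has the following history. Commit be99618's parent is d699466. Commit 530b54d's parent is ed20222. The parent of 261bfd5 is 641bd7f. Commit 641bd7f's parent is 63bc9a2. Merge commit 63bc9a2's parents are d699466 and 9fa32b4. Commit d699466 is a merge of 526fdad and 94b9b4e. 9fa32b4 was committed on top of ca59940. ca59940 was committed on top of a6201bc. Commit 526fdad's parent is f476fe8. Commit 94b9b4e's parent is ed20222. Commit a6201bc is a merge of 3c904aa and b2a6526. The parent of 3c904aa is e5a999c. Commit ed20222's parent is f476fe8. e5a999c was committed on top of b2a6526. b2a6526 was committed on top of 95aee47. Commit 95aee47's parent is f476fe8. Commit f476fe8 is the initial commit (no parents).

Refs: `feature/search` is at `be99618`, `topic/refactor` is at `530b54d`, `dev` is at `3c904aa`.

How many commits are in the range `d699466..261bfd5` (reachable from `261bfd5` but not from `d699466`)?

10

Reachable from 261bfd5: {261bfd5, 3c904aa, 526fdad, 63bc9a2, 641bd7f, 94b9b4e, 95aee47, 9fa32b4, a6201bc, b2a6526, ca59940, d699466, e5a999c, ed20222, f476fe8}.
Reachable from d699466: {526fdad, 94b9b4e, d699466, ed20222, f476fe8}.
In 261bfd5's history but not d699466's: {261bfd5, 3c904aa, 63bc9a2, 641bd7f, 95aee47, 9fa32b4, a6201bc, b2a6526, ca59940, e5a999c} — 10 commits.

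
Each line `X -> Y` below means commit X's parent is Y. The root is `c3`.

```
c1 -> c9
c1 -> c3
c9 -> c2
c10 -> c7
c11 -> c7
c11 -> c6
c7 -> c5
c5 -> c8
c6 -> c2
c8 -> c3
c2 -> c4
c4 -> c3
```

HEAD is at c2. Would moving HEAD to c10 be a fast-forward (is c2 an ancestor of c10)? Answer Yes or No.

No

A fast-forward from c2 to c10 is possible iff c2 is an ancestor of c10.
Ancestors of c10: {c10, c3, c5, c7, c8}.
c2 is not among them, so fast-forward is not possible.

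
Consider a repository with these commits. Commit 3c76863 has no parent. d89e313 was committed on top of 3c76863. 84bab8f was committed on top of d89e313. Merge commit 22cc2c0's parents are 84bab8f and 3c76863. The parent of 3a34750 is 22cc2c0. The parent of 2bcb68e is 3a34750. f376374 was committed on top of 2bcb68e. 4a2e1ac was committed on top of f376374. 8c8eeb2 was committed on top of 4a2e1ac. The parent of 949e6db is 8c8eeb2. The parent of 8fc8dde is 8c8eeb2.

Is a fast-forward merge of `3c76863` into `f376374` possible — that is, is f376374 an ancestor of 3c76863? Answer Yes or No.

No

A fast-forward from f376374 to 3c76863 is possible iff f376374 is an ancestor of 3c76863.
Ancestors of 3c76863: {3c76863}.
f376374 is not among them, so fast-forward is not possible.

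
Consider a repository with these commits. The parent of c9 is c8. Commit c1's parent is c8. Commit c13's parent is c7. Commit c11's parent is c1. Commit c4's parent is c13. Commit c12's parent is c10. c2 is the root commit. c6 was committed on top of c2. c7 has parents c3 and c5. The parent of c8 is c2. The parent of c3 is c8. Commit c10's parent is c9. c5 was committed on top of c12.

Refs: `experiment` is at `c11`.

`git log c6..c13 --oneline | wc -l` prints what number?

Reachable from c13: {c10, c12, c13, c2, c3, c5, c7, c8, c9}.
Reachable from c6: {c2, c6}.
In c13's history but not c6's: {c10, c12, c13, c3, c5, c7, c8, c9} — 8 commits.

8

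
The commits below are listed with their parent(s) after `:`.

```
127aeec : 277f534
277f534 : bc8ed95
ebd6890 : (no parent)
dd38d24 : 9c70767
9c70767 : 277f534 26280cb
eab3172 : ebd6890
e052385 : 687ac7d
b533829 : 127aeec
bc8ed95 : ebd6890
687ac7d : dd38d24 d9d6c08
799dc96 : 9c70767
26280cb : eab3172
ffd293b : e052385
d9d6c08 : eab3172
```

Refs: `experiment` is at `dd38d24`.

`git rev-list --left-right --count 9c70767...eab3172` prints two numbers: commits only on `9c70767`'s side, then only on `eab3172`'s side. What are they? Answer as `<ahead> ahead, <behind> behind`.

4 ahead, 0 behind

Reachable from 9c70767: {26280cb, 277f534, 9c70767, bc8ed95, eab3172, ebd6890}.
Reachable from eab3172: {eab3172, ebd6890}.
Only in 9c70767's history (ahead): {26280cb, 277f534, 9c70767, bc8ed95} — 4.
Only in eab3172's history (behind): {} — 0.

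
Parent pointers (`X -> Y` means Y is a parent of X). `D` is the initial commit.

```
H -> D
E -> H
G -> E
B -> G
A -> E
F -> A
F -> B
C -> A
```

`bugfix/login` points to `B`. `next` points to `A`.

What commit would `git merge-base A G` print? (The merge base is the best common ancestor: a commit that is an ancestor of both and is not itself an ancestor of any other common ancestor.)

Ancestors of A: {A, D, E, H}.
Ancestors of G: {D, E, G, H}.
Common ancestors: {D, E, H}.
Among these, E is not an ancestor of any other common ancestor — it is the merge base.

E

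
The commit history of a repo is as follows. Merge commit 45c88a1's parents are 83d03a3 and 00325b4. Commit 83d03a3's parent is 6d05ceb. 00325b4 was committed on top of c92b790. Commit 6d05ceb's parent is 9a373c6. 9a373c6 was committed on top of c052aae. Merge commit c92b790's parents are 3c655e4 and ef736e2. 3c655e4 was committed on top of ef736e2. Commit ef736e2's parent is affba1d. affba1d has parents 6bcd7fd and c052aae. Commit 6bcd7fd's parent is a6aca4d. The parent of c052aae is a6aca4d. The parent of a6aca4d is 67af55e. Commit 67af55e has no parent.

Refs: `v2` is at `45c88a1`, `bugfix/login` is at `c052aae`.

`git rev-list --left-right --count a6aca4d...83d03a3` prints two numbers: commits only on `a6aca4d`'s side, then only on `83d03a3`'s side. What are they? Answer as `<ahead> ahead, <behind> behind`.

0 ahead, 4 behind

Reachable from a6aca4d: {67af55e, a6aca4d}.
Reachable from 83d03a3: {67af55e, 6d05ceb, 83d03a3, 9a373c6, a6aca4d, c052aae}.
Only in a6aca4d's history (ahead): {} — 0.
Only in 83d03a3's history (behind): {6d05ceb, 83d03a3, 9a373c6, c052aae} — 4.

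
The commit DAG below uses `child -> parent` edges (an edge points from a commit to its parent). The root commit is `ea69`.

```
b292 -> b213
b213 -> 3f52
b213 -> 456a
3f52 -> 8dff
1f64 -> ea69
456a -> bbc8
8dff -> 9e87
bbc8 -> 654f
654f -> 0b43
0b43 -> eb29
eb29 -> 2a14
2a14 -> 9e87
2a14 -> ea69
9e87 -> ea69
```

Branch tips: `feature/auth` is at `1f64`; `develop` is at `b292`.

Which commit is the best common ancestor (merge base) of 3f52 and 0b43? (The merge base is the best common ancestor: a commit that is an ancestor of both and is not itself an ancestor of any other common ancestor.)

Ancestors of 3f52: {3f52, 8dff, 9e87, ea69}.
Ancestors of 0b43: {0b43, 2a14, 9e87, ea69, eb29}.
Common ancestors: {9e87, ea69}.
Among these, 9e87 is not an ancestor of any other common ancestor — it is the merge base.

9e87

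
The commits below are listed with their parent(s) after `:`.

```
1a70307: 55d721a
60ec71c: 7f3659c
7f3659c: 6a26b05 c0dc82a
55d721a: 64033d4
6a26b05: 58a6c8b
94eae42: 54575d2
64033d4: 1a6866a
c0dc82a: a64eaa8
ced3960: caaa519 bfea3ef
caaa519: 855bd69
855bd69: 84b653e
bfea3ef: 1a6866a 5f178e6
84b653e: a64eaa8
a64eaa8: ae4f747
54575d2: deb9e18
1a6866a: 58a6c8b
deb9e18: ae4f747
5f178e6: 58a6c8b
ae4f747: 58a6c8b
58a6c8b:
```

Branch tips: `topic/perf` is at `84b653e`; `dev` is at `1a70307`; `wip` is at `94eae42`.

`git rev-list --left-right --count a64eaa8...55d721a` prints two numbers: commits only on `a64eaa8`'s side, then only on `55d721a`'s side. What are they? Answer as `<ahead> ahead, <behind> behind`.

2 ahead, 3 behind

Reachable from a64eaa8: {58a6c8b, a64eaa8, ae4f747}.
Reachable from 55d721a: {1a6866a, 55d721a, 58a6c8b, 64033d4}.
Only in a64eaa8's history (ahead): {a64eaa8, ae4f747} — 2.
Only in 55d721a's history (behind): {1a6866a, 55d721a, 64033d4} — 3.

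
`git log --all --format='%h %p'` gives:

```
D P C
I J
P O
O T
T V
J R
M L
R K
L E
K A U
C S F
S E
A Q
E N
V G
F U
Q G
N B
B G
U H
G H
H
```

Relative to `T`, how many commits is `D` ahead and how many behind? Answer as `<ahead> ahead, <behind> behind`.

Reachable from D: {B, C, D, E, F, G, H, N, O, P, S, T, U, V}.
Reachable from T: {G, H, T, V}.
Only in D's history (ahead): {B, C, D, E, F, N, O, P, S, U} — 10.
Only in T's history (behind): {} — 0.

10 ahead, 0 behind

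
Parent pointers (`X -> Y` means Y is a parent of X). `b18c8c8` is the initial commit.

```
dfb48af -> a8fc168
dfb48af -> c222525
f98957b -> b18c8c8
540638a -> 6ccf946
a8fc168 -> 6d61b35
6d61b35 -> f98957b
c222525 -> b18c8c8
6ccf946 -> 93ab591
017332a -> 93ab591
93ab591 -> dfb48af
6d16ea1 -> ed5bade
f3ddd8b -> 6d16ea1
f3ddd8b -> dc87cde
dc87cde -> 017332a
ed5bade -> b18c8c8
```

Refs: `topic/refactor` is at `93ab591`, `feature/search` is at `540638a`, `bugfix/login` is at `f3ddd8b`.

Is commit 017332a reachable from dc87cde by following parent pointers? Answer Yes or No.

Ancestors of dc87cde (commits reachable by following parents): {017332a, 6d61b35, 93ab591, a8fc168, b18c8c8, c222525, dc87cde, dfb48af, f98957b}.
017332a is in that set, so it is an ancestor of dc87cde.

Yes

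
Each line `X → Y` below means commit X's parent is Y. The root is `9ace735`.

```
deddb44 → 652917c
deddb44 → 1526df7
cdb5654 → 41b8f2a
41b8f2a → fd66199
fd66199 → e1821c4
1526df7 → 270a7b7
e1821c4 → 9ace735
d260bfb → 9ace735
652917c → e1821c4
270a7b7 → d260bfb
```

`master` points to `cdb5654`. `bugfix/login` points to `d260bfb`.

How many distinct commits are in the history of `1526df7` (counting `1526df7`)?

Walking parent pointers from 1526df7: reachable set = {1526df7, 270a7b7, 9ace735, d260bfb}.
That is 4 commits.

4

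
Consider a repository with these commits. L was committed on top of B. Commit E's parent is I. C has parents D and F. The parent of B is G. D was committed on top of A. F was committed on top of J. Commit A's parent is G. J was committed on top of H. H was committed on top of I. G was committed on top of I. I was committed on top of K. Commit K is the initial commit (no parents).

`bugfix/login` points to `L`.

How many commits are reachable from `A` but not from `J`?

Reachable from A: {A, G, I, K}.
Reachable from J: {H, I, J, K}.
In A's history but not J's: {A, G} — 2 commits.

2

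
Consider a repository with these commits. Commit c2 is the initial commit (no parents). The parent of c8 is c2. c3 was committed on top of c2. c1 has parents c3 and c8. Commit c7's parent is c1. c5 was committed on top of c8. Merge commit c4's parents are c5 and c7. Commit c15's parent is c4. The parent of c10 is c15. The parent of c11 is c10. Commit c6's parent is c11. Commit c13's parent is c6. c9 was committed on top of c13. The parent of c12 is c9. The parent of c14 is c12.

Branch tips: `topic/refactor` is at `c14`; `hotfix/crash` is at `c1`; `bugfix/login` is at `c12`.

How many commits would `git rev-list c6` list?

11

Walking parent pointers from c6: reachable set = {c1, c10, c11, c15, c2, c3, c4, c5, c6, c7, c8}.
That is 11 commits.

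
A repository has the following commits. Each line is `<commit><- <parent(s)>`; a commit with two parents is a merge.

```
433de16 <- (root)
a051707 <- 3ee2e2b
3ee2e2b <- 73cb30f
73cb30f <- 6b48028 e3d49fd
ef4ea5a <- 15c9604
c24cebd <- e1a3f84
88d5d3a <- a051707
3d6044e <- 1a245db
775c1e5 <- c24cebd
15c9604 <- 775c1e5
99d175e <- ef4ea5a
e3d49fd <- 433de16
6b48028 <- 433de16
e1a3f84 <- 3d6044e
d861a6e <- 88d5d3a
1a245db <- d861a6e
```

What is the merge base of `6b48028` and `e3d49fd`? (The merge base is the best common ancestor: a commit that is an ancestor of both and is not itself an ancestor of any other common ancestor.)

Ancestors of 6b48028: {433de16, 6b48028}.
Ancestors of e3d49fd: {433de16, e3d49fd}.
Common ancestors: {433de16}.
The only common ancestor is 433de16, so it is the merge base.

433de16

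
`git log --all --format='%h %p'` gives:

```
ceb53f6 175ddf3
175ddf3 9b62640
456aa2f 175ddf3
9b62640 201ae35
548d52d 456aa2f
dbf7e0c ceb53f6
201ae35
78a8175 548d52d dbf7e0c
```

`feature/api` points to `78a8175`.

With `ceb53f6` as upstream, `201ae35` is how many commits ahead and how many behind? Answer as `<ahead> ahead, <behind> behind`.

0 ahead, 3 behind

Reachable from 201ae35: {201ae35}.
Reachable from ceb53f6: {175ddf3, 201ae35, 9b62640, ceb53f6}.
Only in 201ae35's history (ahead): {} — 0.
Only in ceb53f6's history (behind): {175ddf3, 9b62640, ceb53f6} — 3.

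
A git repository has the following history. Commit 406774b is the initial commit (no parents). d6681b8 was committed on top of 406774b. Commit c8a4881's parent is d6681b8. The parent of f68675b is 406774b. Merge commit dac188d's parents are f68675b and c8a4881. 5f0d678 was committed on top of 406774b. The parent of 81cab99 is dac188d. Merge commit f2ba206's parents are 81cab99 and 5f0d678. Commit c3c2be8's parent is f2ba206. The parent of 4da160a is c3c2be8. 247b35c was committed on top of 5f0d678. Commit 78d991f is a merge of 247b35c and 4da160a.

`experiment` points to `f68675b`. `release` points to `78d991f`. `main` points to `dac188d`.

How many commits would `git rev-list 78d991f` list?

Walking parent pointers from 78d991f: reachable set = {247b35c, 406774b, 4da160a, 5f0d678, 78d991f, 81cab99, c3c2be8, c8a4881, d6681b8, dac188d, f2ba206, f68675b}.
That is 12 commits.

12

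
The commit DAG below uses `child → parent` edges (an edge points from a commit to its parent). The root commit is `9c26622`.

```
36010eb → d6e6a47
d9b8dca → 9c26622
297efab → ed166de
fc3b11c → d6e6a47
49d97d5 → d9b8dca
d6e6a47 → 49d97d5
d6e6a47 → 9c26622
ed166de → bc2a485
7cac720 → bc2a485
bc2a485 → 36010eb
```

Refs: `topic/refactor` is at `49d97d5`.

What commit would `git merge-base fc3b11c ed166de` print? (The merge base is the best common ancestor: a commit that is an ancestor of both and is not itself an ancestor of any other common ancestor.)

Ancestors of fc3b11c: {49d97d5, 9c26622, d6e6a47, d9b8dca, fc3b11c}.
Ancestors of ed166de: {36010eb, 49d97d5, 9c26622, bc2a485, d6e6a47, d9b8dca, ed166de}.
Common ancestors: {49d97d5, 9c26622, d6e6a47, d9b8dca}.
Among these, d6e6a47 is not an ancestor of any other common ancestor — it is the merge base.

d6e6a47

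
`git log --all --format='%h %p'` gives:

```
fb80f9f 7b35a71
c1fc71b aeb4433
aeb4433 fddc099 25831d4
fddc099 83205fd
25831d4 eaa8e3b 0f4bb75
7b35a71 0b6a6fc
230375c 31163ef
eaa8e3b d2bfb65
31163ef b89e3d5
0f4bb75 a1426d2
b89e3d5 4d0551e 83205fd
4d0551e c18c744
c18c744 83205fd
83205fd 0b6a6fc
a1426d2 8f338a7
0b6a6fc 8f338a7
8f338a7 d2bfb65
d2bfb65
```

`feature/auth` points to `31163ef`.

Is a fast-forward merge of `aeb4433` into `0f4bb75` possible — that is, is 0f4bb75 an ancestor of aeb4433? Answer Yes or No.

Yes

A fast-forward from 0f4bb75 to aeb4433 is possible iff 0f4bb75 is an ancestor of aeb4433.
Ancestors of aeb4433: {0b6a6fc, 0f4bb75, 25831d4, 83205fd, 8f338a7, a1426d2, aeb4433, d2bfb65, eaa8e3b, fddc099}.
0f4bb75 is among them, so fast-forward is possible.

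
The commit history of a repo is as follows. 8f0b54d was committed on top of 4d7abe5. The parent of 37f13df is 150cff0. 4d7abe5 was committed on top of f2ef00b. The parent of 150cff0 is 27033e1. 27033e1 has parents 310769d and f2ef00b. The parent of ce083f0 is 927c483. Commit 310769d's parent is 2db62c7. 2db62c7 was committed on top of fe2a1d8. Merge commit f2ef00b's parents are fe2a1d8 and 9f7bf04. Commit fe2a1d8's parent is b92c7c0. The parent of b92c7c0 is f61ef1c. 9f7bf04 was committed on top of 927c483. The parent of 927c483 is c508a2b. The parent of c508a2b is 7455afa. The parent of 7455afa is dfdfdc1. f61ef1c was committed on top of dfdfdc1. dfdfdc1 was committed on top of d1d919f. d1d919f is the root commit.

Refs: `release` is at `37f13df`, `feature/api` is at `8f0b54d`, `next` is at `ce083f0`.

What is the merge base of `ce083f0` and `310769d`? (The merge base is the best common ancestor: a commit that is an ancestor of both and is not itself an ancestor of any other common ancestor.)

dfdfdc1

Ancestors of ce083f0: {7455afa, 927c483, c508a2b, ce083f0, d1d919f, dfdfdc1}.
Ancestors of 310769d: {2db62c7, 310769d, b92c7c0, d1d919f, dfdfdc1, f61ef1c, fe2a1d8}.
Common ancestors: {d1d919f, dfdfdc1}.
Among these, dfdfdc1 is not an ancestor of any other common ancestor — it is the merge base.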